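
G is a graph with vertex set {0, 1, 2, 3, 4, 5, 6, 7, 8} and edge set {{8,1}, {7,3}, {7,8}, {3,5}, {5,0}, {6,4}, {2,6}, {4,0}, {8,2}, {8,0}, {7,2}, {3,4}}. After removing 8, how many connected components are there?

2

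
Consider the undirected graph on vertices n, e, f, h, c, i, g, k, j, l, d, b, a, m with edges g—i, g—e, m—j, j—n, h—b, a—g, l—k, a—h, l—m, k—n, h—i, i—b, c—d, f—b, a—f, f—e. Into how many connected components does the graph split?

Starting from c we can reach c, d. That is one component of size 2.
Starting from j we can reach j, k, l, m, n. That is one component of size 5.
Starting from a we can reach a, b, e, f, g, h, i. That is one component of size 7.
Total: 3 components.

3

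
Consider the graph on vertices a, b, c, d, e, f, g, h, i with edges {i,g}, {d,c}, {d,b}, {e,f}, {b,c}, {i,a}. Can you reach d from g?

No

The component containing g is {a, g, i}, and d is not in it.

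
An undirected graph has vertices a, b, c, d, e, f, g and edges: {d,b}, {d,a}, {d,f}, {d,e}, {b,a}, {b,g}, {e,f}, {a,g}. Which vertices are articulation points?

d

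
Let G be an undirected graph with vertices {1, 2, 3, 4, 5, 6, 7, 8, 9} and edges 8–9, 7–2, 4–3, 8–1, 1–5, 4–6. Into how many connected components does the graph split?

3

Starting from 2 we can reach 2, 7. That is one component of size 2.
Starting from 3 we can reach 3, 4, 6. That is one component of size 3.
Starting from 1 we can reach 1, 5, 8, 9. That is one component of size 4.
Total: 3 components.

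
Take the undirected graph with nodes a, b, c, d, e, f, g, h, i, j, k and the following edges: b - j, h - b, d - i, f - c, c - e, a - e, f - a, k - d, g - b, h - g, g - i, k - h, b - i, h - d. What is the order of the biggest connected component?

Starting from a we can reach a, c, e, f. That is one component of size 4.
Starting from b we can reach b, d, g, h, i, j, k. That is one component of size 7.
The largest has 7 vertices.

7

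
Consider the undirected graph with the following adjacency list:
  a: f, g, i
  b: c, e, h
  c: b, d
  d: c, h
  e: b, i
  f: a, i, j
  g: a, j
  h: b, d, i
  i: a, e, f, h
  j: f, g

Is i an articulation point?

Yes

Deleting i raises the number of components from 1 to 2, so i is a cut vertex.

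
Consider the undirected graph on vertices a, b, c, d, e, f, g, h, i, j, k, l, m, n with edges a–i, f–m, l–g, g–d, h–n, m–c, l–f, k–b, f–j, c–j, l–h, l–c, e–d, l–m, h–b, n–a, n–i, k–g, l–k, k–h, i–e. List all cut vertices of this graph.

Removing l increases the component count from 1 to 2, so l is a cut vertex.
By contrast removing g leaves 1 component; it is not a cut vertex. No other vertex is a cut vertex either.

l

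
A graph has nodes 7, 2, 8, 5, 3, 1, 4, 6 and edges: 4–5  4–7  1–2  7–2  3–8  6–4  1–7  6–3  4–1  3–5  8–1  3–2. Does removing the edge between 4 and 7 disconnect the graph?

No

After removing 4–7, the path 4-1-7 still connects them, so the edge is not a bridge.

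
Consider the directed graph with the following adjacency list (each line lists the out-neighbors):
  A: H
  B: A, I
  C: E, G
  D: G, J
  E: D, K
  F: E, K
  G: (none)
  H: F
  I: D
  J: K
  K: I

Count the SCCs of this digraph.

{D, I, J, K} are all mutually reachable — one SCC of size 4.
{H} is an SCC by itself.
{F} is an SCC by itself.
{C} is an SCC by itself.
{E} is an SCC by itself.
(and 3 more singleton SCCs)
That gives 8 strongly connected components.

8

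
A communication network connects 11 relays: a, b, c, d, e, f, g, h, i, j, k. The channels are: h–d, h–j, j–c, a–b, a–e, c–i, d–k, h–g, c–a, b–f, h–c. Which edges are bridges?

The edges on the cycle h-j-c-h are not bridges since each lies on that cycle.
But removing h–g disconnects h from g; removing c–a disconnects c from a; removing a–e disconnects a from e; removing b–a disconnects b from a — these are bridges.
In total 8 edges are bridges.

a-b, a-c, a-e, b-f, c-i, d-h, d-k, g-h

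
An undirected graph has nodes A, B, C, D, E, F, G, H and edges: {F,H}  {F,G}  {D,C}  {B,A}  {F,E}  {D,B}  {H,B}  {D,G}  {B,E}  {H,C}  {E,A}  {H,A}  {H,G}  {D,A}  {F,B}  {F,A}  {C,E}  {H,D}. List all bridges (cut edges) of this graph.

The edges on the cycle F-H-D-C-E-B-F are not bridges since each lies on that cycle.
Every edge lies on some cycle, so there are no bridges.

none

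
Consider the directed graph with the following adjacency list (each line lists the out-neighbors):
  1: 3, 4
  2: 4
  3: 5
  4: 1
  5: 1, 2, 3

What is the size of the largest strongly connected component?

{1, 2, 3, 4, 5} are all mutually reachable — one SCC of size 5.
The largest has 5 vertices.

5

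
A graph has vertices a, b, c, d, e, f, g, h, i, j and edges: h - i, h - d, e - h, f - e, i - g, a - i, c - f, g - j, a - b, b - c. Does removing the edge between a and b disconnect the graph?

After removing a - b, the path a-i-h-e-f-c-b still connects them, so the edge is not a bridge.

No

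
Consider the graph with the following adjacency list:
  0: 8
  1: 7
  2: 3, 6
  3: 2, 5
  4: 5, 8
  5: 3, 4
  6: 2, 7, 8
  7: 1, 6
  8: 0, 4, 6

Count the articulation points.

Removing 6 increases the component count from 1 to 2, so 6 is a cut vertex.
Removing 7 increases the component count from 1 to 2, so 7 is a cut vertex.
Removing 8 increases the component count from 1 to 2, so 8 is a cut vertex.
By contrast removing 3 leaves 1 component; it is not a cut vertex. No other vertex is a cut vertex either.

3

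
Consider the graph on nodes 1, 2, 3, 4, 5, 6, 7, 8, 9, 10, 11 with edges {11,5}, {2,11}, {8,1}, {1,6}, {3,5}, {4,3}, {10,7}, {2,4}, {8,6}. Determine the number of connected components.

9 is isolated — a component by itself.
Starting from 7 we can reach 7, 10. That is one component of size 2.
Starting from 1 we can reach 1, 6, 8. That is one component of size 3.
Starting from 2 we can reach 2, 3, 4, 5, 11. That is one component of size 5.
Total: 4 components.

4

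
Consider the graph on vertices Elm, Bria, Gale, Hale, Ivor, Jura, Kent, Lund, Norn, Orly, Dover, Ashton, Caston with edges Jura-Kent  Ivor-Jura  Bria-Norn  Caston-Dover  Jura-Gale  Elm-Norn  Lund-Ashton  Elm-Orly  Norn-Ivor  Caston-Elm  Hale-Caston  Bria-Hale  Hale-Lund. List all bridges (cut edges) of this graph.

Ashton-Lund, Caston-Dover, Elm-Orly, Gale-Jura, Hale-Lund, Ivor-Jura, Ivor-Norn, Jura-Kent

The edges on the cycle Bria-Hale-Caston-Elm-Norn-Bria are not bridges since each lies on that cycle.
But removing Dover-Caston disconnects Dover from Caston; removing Hale-Lund disconnects Hale from Lund; removing Elm-Orly disconnects Elm from Orly; removing Norn-Ivor disconnects Norn from Ivor — these are bridges.
In total 8 edges are bridges.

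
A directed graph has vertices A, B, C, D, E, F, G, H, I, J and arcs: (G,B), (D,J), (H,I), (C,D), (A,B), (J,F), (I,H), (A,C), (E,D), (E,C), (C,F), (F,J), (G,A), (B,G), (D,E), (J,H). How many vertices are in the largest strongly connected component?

{A, B, G} are all mutually reachable — one SCC of size 3.
{C, D, E} are all mutually reachable — one SCC of size 3.
{H, I} are all mutually reachable — one SCC of size 2.
{F, J} are all mutually reachable — one SCC of size 2.
The largest has 3 vertices.

3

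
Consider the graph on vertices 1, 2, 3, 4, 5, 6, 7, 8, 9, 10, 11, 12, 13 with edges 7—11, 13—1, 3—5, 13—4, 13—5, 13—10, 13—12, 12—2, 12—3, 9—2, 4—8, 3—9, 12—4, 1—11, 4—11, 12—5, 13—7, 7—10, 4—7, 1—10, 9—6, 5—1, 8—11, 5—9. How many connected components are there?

1

Starting from 1 we can reach 1, 2, 3, 4, 5, 6, 7, 8, 9, 10, 11, 12, 13. That is one component of size 13.
Total: 1 component.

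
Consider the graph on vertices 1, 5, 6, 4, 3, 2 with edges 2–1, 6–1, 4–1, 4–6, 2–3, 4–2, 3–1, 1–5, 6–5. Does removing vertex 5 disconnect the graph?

No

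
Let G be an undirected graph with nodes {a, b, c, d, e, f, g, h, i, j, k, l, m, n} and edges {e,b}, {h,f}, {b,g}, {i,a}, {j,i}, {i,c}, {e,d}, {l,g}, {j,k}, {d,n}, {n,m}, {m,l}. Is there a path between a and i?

From a we can reach a, c, i, j, k, which includes i.

Yes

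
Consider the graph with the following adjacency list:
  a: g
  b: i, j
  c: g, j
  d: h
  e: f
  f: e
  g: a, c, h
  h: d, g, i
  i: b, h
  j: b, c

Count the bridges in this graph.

The edges on the cycle b-i-h-g-c-j-b are not bridges since each lies on that cycle.
But removing e-f disconnects e from f; removing g-a disconnects g from a; removing h-d disconnects h from d — these are bridges.
That makes 3 bridges.

3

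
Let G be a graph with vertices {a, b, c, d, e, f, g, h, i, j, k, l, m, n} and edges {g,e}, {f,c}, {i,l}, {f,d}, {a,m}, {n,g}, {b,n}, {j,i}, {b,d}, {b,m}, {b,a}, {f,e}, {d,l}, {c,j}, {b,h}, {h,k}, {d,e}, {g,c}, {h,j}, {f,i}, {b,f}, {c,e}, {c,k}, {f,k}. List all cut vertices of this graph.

b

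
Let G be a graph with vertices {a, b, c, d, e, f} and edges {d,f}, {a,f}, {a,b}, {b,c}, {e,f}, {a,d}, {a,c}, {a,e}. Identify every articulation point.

Removing a increases the component count from 1 to 2, so a is a cut vertex.
By contrast removing b leaves 1 component; it is not a cut vertex. No other vertex is a cut vertex either.

a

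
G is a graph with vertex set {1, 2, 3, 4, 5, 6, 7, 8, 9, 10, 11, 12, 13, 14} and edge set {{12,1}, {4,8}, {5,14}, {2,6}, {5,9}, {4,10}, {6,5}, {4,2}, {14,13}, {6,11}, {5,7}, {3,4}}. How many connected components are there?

2

Starting from 1 we can reach 1, 12. That is one component of size 2.
Starting from 2 we can reach 2, 3, 4, 5, 6, 7, 8, 9, 10, 11, 13, 14. That is one component of size 12.
Total: 2 components.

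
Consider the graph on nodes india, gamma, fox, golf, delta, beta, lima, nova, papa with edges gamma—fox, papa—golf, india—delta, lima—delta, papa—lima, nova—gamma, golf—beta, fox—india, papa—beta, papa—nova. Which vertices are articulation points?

Removing papa increases the component count from 1 to 2, so papa is a cut vertex.
By contrast removing india leaves 1 component; it is not a cut vertex. No other vertex is a cut vertex either.

papa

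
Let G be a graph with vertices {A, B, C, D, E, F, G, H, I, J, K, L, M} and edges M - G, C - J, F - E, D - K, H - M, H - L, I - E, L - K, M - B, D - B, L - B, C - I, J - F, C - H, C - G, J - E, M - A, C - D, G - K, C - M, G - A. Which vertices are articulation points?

C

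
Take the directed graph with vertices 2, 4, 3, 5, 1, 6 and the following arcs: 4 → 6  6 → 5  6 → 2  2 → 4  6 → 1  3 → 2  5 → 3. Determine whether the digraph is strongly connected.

No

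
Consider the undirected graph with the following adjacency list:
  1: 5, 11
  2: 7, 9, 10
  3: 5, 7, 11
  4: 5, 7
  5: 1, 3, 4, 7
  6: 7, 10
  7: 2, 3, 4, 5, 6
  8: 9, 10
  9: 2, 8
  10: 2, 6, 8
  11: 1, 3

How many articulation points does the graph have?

Removing 7 increases the component count from 1 to 2, so 7 is a cut vertex.
By contrast removing 10 leaves 1 component; it is not a cut vertex. No other vertex is a cut vertex either.

1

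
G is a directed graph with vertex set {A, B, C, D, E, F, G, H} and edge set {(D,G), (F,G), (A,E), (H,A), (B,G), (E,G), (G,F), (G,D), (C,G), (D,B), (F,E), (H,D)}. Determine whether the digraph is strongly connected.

No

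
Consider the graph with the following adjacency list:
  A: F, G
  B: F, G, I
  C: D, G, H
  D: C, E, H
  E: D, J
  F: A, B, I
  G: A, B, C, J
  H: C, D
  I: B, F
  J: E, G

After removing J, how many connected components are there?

With J gone, the remaining components are: {A, B, C, D, E, F, G, H, I}.
That is 1 component.

1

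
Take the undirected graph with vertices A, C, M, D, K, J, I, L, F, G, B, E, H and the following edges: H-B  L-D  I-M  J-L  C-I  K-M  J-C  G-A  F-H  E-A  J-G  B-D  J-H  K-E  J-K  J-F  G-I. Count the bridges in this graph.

The edges on the cycle J-F-H-J are not bridges since each lies on that cycle.
Every edge lies on some cycle, so there are no bridges.

0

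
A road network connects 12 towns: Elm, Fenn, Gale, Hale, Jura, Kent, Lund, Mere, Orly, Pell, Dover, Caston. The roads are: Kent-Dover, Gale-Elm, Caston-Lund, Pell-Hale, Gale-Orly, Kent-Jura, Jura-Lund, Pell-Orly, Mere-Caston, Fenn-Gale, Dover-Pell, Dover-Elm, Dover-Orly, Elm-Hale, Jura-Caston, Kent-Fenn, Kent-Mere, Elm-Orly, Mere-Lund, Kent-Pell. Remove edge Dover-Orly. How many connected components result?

1

Dover and Orly are still connected via Dover-Pell-Orly, so the component count stays at 1.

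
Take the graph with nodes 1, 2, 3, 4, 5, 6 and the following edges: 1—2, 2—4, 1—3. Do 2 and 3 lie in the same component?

Yes

From 2 we can reach 1, 2, 3, 4, which includes 3.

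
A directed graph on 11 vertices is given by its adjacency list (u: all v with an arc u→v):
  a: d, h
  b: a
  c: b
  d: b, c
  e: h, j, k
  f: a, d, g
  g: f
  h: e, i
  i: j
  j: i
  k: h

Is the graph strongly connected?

No

There is no directed path from b to f, so the graph is not strongly connected.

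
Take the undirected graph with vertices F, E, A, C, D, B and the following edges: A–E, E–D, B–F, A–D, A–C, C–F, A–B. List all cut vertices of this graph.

A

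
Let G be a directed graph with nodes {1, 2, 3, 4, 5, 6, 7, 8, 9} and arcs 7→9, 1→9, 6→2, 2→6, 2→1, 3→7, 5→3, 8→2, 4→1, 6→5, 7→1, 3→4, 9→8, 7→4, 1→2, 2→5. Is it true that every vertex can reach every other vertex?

From 8 we can reach every vertex (1, 2, 3, 4, 5, 6, 7, 8, 9), and every vertex can reach 8 (1, 2, 3, 4, 5, 6, 7, 8, 9). So the whole graph is one strongly connected component.

Yes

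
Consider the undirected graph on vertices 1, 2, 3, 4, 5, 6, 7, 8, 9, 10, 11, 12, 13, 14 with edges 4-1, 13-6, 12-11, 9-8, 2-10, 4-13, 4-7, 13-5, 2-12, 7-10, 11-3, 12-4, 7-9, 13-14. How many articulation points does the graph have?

Removing 4 increases the component count from 1 to 3, so 4 is a cut vertex.
Removing 7 increases the component count from 1 to 2, so 7 is a cut vertex.
Removing 9 increases the component count from 1 to 2, so 9 is a cut vertex.
Likewise 11, 12, 13 are cut vertices.
By contrast removing 1 leaves 1 component; it is not a cut vertex. No other vertex is a cut vertex either.

6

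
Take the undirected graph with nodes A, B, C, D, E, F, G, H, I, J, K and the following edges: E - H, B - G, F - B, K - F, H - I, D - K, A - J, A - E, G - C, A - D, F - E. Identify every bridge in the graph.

The edges on the cycle A-D-K-F-E-A are not bridges since each lies on that cycle.
But removing A - J disconnects A from J; removing C - G disconnects C from G; removing H - I disconnects H from I; removing F - B disconnects F from B — these are bridges.
In total 6 edges are bridges.

A-J, B-F, B-G, C-G, E-H, H-I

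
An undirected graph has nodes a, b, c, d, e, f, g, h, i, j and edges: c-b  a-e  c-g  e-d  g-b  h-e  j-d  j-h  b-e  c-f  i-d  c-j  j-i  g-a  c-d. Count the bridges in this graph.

1

The edges on the cycle c-g-b-e-d-i-j-c are not bridges since each lies on that cycle.
But removing f-c disconnects f from c — this is a bridge.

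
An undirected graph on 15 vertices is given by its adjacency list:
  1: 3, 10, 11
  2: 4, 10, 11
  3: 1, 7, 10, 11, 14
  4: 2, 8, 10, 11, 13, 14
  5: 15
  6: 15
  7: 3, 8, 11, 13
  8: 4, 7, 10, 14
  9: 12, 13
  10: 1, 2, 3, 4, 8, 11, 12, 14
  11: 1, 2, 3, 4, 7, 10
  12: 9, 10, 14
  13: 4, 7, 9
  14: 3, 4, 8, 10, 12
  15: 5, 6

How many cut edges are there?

The edges on the cycle 14-3-1-10-14 are not bridges since each lies on that cycle.
But removing 15-6 disconnects 15 from 6; removing 5-15 disconnects 5 from 15 — these are bridges.
That makes 2 bridges.

2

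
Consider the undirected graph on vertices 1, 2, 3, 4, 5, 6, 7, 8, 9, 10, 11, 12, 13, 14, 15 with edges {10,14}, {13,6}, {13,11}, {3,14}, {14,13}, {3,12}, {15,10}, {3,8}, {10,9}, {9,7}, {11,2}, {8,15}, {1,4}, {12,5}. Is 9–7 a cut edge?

Removing 9–7 leaves no path between 9 and 7: the component count goes from 2 to 3. So it is a bridge.

Yes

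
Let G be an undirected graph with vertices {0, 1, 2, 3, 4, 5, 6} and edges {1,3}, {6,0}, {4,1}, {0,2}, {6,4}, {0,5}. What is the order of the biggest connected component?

7

Starting from 0 we can reach 0, 1, 2, 3, 4, 5, 6. That is one component of size 7.
The largest has 7 vertices.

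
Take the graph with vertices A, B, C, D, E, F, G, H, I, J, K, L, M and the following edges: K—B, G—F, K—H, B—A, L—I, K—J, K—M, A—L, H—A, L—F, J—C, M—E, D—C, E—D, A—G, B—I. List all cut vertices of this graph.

K

Removing K increases the component count from 1 to 2, so K is a cut vertex.
By contrast removing J leaves 1 component; it is not a cut vertex. No other vertex is a cut vertex either.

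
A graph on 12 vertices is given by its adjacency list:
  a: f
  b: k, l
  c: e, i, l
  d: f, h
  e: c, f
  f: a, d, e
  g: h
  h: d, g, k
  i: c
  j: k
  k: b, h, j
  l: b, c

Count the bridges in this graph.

The edges on the cycle f-d-h-k-b-l-c-e-f are not bridges since each lies on that cycle.
But removing j-k disconnects j from k; removing i-c disconnects i from c; removing h-g disconnects h from g; removing f-a disconnects f from a — these are bridges.
That makes 4 bridges.

4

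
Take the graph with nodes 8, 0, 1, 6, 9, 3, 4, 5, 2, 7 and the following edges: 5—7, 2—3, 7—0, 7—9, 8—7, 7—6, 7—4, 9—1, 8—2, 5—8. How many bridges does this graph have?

The edges on the cycle 5-8-7-5 are not bridges since each lies on that cycle.
But removing 9—1 disconnects 9 from 1; removing 7—9 disconnects 7 from 9; removing 7—6 disconnects 7 from 6; removing 8—2 disconnects 8 from 2 — these are bridges.
In total 7 edges are bridges.

7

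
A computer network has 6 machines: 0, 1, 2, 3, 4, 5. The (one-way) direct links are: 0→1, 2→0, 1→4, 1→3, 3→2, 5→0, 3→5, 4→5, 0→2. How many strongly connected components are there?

{0, 1, 2, 3, 4, 5} are all mutually reachable — one SCC of size 6.
That gives 1 strongly connected component.

1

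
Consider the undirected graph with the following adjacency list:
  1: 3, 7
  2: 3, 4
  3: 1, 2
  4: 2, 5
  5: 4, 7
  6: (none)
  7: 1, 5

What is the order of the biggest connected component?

6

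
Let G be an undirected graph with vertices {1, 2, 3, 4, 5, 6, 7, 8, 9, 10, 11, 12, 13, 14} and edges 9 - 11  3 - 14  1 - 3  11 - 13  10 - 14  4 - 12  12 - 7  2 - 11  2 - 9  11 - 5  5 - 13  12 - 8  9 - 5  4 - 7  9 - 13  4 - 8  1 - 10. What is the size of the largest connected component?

5

6 is isolated — a component by itself.
Starting from 4 we can reach 4, 7, 8, 12. That is one component of size 4.
Starting from 1 we can reach 1, 3, 10, 14. That is one component of size 4.
Starting from 2 we can reach 2, 5, 9, 11, 13. That is one component of size 5.
The largest has 5 vertices.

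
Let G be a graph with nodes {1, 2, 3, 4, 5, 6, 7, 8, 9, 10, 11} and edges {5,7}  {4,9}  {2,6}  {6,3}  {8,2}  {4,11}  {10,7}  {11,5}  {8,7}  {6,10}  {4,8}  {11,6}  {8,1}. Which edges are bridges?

1-8, 3-6, 4-9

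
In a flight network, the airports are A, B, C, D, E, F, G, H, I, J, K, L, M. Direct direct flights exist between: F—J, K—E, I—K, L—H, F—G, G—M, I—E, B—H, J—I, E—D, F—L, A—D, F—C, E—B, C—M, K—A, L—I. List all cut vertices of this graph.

F

Removing F increases the component count from 1 to 2, so F is a cut vertex.
By contrast removing M leaves 1 component; it is not a cut vertex. No other vertex is a cut vertex either.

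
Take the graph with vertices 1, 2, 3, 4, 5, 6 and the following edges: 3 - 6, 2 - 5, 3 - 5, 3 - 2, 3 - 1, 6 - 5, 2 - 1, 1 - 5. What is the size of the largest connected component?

5

4 is isolated — a component by itself.
Starting from 1 we can reach 1, 2, 3, 5, 6. That is one component of size 5.
The largest has 5 vertices.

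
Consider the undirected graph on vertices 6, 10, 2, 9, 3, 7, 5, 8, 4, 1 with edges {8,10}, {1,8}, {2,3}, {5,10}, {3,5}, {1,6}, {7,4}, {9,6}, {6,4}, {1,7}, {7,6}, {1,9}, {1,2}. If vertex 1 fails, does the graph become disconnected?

Deleting 1 raises the number of components from 1 to 2, so 1 is a cut vertex.

Yes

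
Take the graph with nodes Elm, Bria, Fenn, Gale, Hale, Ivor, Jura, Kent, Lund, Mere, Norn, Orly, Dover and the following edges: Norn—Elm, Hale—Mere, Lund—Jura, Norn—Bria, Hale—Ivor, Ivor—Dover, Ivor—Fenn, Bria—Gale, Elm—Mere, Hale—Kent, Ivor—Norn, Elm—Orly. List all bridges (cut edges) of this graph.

The edges on the cycle Hale-Ivor-Norn-Elm-Mere-Hale are not bridges since each lies on that cycle.
But removing Orly—Elm disconnects Orly from Elm; removing Lund—Jura disconnects Lund from Jura; removing Norn—Bria disconnects Norn from Bria; removing Gale—Bria disconnects Gale from Bria — these are bridges.
In total 7 edges are bridges.

Bria-Gale, Bria-Norn, Dover-Ivor, Elm-Orly, Fenn-Ivor, Hale-Kent, Jura-Lund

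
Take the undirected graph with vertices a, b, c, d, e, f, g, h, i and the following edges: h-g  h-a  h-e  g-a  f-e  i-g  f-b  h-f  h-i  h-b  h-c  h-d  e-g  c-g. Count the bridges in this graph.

1

The edges on the cycle h-i-g-a-h are not bridges since each lies on that cycle.
But removing d-h disconnects d from h — this is a bridge.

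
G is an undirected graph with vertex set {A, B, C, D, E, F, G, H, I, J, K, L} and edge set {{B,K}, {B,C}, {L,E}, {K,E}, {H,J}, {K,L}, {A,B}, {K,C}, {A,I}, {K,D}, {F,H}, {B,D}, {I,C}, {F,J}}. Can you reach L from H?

No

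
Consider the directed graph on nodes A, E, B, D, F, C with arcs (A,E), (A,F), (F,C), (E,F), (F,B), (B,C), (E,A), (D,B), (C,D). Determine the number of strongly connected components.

{B, C, D} are all mutually reachable — one SCC of size 3.
{A, E} are all mutually reachable — one SCC of size 2.
{F} is an SCC by itself.
That gives 3 strongly connected components.

3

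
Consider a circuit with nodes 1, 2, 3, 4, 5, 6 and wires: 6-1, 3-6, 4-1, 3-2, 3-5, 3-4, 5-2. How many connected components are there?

1

Starting from 1 we can reach 1, 2, 3, 4, 5, 6. That is one component of size 6.
Total: 1 component.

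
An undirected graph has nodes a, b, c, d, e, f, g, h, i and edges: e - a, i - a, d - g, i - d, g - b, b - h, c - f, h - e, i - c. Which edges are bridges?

The edges on the cycle i-d-g-b-h-e-a-i are not bridges since each lies on that cycle.
But removing i - c disconnects i from c; removing f - c disconnects f from c — these are bridges.

c-f, c-i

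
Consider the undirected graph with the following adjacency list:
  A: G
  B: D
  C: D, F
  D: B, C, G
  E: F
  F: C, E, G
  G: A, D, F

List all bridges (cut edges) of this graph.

A-G, B-D, E-F

The edges on the cycle D-C-F-G-D are not bridges since each lies on that cycle.
But removing G-A disconnects G from A; removing F-E disconnects F from E; removing D-B disconnects D from B — these are bridges.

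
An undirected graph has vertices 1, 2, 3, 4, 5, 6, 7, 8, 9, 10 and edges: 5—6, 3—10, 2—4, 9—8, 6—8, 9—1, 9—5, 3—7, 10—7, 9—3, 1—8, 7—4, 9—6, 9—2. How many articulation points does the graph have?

1

Removing 9 increases the component count from 1 to 2, so 9 is a cut vertex.
By contrast removing 7 leaves 1 component; it is not a cut vertex. No other vertex is a cut vertex either.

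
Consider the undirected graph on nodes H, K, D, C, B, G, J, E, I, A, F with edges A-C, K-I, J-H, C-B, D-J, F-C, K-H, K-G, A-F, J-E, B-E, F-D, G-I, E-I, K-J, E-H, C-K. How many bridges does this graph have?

0

The edges on the cycle C-K-G-I-E-B-C are not bridges since each lies on that cycle.
Every edge lies on some cycle, so there are no bridges.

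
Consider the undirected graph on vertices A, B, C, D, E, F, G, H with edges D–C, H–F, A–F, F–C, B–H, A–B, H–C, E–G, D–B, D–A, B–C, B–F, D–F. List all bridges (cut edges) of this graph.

E-G

The edges on the cycle D-A-B-H-C-F-D are not bridges since each lies on that cycle.
But removing E–G disconnects E from G — this is a bridge.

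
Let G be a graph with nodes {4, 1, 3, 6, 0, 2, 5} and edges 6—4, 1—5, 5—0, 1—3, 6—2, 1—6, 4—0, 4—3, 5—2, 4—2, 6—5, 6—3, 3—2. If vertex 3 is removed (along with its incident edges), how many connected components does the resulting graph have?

1

With 3 gone, the remaining components are: {0, 1, 2, 4, 5, 6}.
That is 1 component.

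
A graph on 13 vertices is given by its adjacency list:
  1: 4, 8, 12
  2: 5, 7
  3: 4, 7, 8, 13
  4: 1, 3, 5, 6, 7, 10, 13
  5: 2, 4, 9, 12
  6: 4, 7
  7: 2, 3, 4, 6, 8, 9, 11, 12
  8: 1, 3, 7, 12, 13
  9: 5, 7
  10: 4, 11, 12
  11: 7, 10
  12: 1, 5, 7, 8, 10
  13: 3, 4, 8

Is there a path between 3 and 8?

Yes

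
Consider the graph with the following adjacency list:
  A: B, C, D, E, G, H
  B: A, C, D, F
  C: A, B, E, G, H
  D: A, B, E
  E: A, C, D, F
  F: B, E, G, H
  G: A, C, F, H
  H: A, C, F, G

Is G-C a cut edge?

No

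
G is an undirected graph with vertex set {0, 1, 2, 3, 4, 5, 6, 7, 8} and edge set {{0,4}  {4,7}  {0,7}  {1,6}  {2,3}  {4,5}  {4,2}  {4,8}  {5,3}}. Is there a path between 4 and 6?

The component containing 4 is {0, 2, 3, 4, 5, 7, 8}, and 6 is not in it.

No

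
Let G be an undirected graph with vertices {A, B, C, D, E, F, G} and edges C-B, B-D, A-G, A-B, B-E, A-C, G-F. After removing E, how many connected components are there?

1

With E gone, the remaining components are: {A, B, C, D, F, G}.
That is 1 component.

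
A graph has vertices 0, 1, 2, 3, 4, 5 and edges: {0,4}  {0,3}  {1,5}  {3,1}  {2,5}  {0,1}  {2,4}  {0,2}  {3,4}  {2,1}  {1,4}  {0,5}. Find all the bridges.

none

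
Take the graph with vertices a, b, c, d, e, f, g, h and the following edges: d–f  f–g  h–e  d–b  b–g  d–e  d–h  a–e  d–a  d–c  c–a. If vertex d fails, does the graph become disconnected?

Yes

Deleting d raises the number of components from 1 to 2, so d is a cut vertex.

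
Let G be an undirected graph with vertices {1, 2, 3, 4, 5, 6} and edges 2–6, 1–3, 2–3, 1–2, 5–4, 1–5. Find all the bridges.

1-5, 2-6, 4-5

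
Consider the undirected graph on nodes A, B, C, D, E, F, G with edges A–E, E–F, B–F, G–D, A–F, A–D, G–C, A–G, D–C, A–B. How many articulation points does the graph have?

Removing A increases the component count from 1 to 2, so A is a cut vertex.
By contrast removing C leaves 1 component; it is not a cut vertex. No other vertex is a cut vertex either.

1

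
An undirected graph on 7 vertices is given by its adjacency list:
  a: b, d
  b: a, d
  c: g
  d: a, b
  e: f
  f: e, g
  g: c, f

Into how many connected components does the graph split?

Starting from a we can reach a, b, d. That is one component of size 3.
Starting from c we can reach c, e, f, g. That is one component of size 4.
Total: 2 components.

2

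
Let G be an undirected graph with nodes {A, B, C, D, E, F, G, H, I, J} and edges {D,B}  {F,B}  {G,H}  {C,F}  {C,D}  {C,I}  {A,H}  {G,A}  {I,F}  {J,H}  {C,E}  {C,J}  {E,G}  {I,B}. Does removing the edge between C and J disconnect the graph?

After removing C - J, the path C-E-G-H-J still connects them, so the edge is not a bridge.

No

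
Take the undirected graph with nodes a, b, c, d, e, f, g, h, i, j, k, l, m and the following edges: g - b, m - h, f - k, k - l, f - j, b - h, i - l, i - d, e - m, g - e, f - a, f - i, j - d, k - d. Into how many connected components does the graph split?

c is isolated — a component by itself.
Starting from b we can reach b, e, g, h, m. That is one component of size 5.
Starting from a we can reach a, d, f, i, j, k, l. That is one component of size 7.
Total: 3 components.

3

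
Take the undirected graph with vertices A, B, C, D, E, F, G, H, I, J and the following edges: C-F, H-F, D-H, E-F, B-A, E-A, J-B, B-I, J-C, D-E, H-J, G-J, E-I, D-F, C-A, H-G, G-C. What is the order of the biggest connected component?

Starting from A we can reach A, B, C, D, E, F, G, H, I, J. That is one component of size 10.
The largest has 10 vertices.

10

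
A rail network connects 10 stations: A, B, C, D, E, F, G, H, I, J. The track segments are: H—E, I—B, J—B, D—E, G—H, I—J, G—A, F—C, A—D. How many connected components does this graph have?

Starting from C we can reach C, F. That is one component of size 2.
Starting from B we can reach B, I, J. That is one component of size 3.
Starting from A we can reach A, D, E, G, H. That is one component of size 5.
Total: 3 components.

3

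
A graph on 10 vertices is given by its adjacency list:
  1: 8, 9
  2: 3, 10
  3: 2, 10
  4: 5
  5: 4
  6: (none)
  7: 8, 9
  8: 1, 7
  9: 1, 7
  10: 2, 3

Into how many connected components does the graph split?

6 is isolated — a component by itself.
Starting from 4 we can reach 4, 5. That is one component of size 2.
Starting from 2 we can reach 2, 3, 10. That is one component of size 3.
Starting from 1 we can reach 1, 7, 8, 9. That is one component of size 4.
Total: 4 components.

4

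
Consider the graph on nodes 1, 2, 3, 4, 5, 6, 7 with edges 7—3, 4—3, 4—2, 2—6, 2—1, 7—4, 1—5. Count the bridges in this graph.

The edges on the cycle 7-4-3-7 are not bridges since each lies on that cycle.
But removing 2—1 disconnects 2 from 1; removing 2—6 disconnects 2 from 6; removing 4—2 disconnects 4 from 2; removing 1—5 disconnects 1 from 5 — these are bridges.
That makes 4 bridges.

4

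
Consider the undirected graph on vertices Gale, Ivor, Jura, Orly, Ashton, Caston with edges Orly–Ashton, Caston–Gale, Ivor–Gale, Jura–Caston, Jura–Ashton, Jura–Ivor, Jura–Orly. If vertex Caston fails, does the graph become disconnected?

No

Deleting Caston leaves 1 component (was 1) (its neighbors Gale, Jura remain connected to each other), so Caston is not a cut vertex.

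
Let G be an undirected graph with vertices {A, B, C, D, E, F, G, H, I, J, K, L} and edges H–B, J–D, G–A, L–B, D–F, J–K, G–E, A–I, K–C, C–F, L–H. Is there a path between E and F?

No

The component containing E is {A, E, G, I}, and F is not in it.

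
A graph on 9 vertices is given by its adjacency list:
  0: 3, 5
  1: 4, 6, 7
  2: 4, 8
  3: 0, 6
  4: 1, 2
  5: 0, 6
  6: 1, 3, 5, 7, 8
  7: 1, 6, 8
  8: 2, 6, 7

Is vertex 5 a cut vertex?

Deleting 5 leaves 1 component (was 1) (its neighbors 0, 6 remain connected to each other), so 5 is not a cut vertex.

No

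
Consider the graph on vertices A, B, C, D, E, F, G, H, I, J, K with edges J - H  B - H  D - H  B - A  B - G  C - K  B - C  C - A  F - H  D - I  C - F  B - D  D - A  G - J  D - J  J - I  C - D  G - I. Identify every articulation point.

C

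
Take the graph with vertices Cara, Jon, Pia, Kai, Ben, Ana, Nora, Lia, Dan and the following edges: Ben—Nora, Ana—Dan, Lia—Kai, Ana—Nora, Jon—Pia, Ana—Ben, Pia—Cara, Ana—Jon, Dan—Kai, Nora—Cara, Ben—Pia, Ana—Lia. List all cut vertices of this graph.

Removing Ana increases the component count from 1 to 2, so Ana is a cut vertex.
By contrast removing Cara leaves 1 component; it is not a cut vertex. No other vertex is a cut vertex either.

Ana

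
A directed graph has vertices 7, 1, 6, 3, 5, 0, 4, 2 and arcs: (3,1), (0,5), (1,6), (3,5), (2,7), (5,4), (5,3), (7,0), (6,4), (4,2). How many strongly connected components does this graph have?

1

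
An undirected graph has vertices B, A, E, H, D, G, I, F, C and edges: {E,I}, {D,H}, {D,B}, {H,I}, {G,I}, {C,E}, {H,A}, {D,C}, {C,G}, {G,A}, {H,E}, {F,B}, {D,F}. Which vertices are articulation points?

Removing D increases the component count from 1 to 2, so D is a cut vertex.
By contrast removing E leaves 1 component; it is not a cut vertex. No other vertex is a cut vertex either.

D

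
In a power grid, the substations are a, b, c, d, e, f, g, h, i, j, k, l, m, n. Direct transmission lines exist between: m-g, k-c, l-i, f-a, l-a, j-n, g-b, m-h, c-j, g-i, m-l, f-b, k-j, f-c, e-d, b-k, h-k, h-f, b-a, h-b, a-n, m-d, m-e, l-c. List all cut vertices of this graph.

m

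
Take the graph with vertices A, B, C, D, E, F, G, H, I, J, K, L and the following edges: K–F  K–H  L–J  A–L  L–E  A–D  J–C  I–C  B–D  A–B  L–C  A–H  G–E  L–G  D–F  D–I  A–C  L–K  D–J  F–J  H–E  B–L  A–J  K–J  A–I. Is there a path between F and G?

Yes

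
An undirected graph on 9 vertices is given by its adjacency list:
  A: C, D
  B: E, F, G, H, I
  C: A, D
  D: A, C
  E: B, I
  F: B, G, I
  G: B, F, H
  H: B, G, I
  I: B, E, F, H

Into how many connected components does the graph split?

Starting from A we can reach A, C, D. That is one component of size 3.
Starting from B we can reach B, E, F, G, H, I. That is one component of size 6.
Total: 2 components.

2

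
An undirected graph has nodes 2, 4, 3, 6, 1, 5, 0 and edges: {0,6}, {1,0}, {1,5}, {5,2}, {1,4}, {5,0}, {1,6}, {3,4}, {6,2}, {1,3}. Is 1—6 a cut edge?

No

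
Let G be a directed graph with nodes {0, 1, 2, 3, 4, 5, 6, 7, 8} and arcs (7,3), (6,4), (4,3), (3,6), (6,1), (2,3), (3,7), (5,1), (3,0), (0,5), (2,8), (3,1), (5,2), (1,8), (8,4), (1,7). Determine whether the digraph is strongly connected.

Yes

From 3 we can reach every vertex (0, 1, 2, 3, 4, 5, 6, 7, 8), and every vertex can reach 3 (0, 1, 2, 3, 4, 5, 6, 7, 8). So the whole graph is one strongly connected component.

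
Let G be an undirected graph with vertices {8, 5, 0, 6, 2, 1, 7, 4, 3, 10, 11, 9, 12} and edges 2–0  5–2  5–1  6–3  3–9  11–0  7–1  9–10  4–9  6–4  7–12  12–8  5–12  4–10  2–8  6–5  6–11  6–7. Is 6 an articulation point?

Yes

Deleting 6 raises the number of components from 1 to 2, so 6 is a cut vertex.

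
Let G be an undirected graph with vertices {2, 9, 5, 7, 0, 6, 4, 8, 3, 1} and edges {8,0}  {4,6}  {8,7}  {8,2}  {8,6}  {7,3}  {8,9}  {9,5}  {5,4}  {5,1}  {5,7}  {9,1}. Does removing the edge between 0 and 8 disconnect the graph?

Removing 0 - 8 leaves no path between 0 and 8: the component count goes from 1 to 2. So it is a bridge.

Yes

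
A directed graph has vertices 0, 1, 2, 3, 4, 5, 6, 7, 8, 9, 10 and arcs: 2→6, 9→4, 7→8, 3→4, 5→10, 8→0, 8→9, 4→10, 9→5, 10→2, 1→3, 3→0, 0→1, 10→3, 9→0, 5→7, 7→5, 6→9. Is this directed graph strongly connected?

Yes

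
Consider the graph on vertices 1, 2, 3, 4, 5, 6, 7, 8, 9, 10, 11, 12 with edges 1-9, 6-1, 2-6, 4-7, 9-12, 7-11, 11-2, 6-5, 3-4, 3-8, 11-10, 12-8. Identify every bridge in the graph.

10-11, 5-6

The edges on the cycle 3-4-7-11-2-6-1-9-12-8-3 are not bridges since each lies on that cycle.
But removing 10-11 disconnects 10 from 11; removing 5-6 disconnects 5 from 6 — these are bridges.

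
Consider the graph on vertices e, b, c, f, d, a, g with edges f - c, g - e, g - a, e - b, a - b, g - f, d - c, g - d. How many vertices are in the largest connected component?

Starting from a we can reach a, b, c, d, e, f, g. That is one component of size 7.
The largest has 7 vertices.

7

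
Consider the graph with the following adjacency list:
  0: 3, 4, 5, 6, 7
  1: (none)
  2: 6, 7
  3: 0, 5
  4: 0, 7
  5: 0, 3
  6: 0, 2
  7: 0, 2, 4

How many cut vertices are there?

Removing 0 increases the component count from 2 to 3, so 0 is a cut vertex.
By contrast removing 3 leaves 2 components; it is not a cut vertex. No other vertex is a cut vertex either.

1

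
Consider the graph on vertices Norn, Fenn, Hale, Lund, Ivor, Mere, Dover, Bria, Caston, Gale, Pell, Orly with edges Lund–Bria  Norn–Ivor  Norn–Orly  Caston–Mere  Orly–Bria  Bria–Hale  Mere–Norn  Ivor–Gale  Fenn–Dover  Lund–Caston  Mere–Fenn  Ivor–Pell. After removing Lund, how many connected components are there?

1

With Lund gone, the remaining components are: {Bria, Fenn, Gale, Hale, Ivor, Mere, Norn, Orly, Pell, Dover, Caston}.
That is 1 component.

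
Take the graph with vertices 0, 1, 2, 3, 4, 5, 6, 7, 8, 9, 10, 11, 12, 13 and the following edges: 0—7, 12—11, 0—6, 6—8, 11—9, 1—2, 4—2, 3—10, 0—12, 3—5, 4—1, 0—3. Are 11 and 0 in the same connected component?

From 11 we can reach 0, 3, 5, 6, 7, 8, 9, 10, 11, 12, which includes 0.

Yes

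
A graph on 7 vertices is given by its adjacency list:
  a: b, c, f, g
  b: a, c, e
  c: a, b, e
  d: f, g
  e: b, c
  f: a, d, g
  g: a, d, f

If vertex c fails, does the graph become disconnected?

No

Deleting c leaves 1 component (was 1) (its neighbors a, b, e remain connected to each other), so c is not a cut vertex.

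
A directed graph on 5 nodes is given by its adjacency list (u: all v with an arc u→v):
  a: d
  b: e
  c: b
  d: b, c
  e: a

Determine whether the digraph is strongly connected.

From d we can reach every vertex (a, b, c, d, e), and every vertex can reach d (a, b, c, d, e). So the whole graph is one strongly connected component.

Yes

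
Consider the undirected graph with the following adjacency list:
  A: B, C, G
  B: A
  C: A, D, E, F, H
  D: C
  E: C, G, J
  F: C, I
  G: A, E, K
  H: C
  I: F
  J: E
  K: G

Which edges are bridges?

The edges on the cycle G-A-C-E-G are not bridges since each lies on that cycle.
But removing E-J disconnects E from J; removing D-C disconnects D from C; removing A-B disconnects A from B; removing C-F disconnects C from F — these are bridges.
In total 7 edges are bridges.

A-B, C-D, C-F, C-H, E-J, F-I, G-K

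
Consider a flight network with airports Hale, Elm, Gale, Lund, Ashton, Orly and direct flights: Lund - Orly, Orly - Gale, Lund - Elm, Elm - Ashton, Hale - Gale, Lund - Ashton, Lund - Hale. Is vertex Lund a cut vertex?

Yes

Deleting Lund raises the number of components from 1 to 2, so Lund is a cut vertex.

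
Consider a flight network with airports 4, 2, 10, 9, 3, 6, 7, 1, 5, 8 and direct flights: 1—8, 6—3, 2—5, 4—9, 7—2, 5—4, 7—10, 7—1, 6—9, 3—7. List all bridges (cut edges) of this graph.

The edges on the cycle 6-3-7-2-5-4-9-6 are not bridges since each lies on that cycle.
But removing 1—8 disconnects 1 from 8; removing 1—7 disconnects 1 from 7; removing 7—10 disconnects 7 from 10 — these are bridges.

1-7, 1-8, 10-7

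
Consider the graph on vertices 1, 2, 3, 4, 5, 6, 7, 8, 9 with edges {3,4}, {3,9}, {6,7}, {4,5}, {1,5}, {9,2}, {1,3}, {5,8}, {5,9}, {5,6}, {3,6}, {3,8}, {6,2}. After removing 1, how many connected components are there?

1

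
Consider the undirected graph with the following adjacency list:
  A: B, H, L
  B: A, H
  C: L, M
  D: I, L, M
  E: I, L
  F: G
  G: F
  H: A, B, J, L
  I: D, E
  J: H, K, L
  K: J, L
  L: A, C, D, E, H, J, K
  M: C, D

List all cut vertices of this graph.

L

Removing L increases the component count from 2 to 3, so L is a cut vertex.
By contrast removing G leaves 2 components; it is not a cut vertex. No other vertex is a cut vertex either.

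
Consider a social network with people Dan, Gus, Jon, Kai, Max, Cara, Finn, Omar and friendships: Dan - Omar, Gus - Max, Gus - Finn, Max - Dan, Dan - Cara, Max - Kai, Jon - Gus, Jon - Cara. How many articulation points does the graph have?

3

Removing Dan increases the component count from 1 to 2, so Dan is a cut vertex.
Removing Gus increases the component count from 1 to 2, so Gus is a cut vertex.
Removing Max increases the component count from 1 to 2, so Max is a cut vertex.
By contrast removing Jon leaves 1 component; it is not a cut vertex. No other vertex is a cut vertex either.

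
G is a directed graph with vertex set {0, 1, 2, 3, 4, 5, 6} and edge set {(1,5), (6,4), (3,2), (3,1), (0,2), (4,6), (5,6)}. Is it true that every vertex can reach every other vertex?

No

There is no directed path from 4 to 5, so the graph is not strongly connected.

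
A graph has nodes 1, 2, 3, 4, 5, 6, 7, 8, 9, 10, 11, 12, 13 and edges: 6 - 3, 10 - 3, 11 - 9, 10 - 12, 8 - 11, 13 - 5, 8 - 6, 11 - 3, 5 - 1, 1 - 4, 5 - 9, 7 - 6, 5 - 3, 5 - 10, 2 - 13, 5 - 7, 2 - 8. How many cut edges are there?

3

The edges on the cycle 2-13-5-7-6-8-2 are not bridges since each lies on that cycle.
But removing 1 - 5 disconnects 1 from 5; removing 10 - 12 disconnects 10 from 12; removing 1 - 4 disconnects 1 from 4 — these are bridges.
That makes 3 bridges.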